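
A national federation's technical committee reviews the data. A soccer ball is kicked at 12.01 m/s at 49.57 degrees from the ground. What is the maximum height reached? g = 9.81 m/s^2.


H = (v*sin(theta))^2 / (2*g)
vy = v*sin(theta) = 12.01 * sin(49.57 deg) = 9.142 m/s
H = vy^2 / (2*g) = 83.5761 / (2*9.81)
H = 83.5761 / 19.62 = 4.2597 m

4.2597 m


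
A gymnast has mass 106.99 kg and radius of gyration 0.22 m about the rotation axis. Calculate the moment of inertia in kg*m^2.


I = m * k^2
I = 106.99 * 0.22^2
I = 106.99 * 0.0484 = 5.1783 kg*m^2

5.1783 kg*m^2


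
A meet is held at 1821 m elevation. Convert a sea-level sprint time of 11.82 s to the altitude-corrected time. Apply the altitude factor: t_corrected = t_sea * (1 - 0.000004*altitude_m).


Correction factor = 1 - 0.000004 * 1821 = 0.992716
t_corrected = t_sea * factor = 11.82 * 0.992716
t_corrected = 11.7339 s

11.7339 s


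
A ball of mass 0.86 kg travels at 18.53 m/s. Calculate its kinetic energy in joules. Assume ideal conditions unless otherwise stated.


KE = 0.5 * m * v^2
KE = 0.5 * 0.86 * 18.53^2
KE = 0.5 * 0.86 * 343.3609 = 147.6452 J

147.6452 J


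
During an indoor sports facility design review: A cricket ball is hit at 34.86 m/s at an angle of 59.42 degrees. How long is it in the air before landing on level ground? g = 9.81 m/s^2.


T = 2*v*sin(theta)/g
sin(theta) = sin(59.42 deg) = 0.8609
T = 2*34.86*0.8609 / 9.81
T = 60.0233 / 9.81 = 6.1186 s

6.1186 s


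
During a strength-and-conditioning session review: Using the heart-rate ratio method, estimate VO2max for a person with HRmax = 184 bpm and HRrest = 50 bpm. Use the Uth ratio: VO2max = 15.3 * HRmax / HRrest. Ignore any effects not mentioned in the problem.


VO2max = 15.3 * HRmax / HRrest
VO2max = 15.3 * 184 / 50
VO2max = 2815.2 / 50 = 56.304 mL/kg/min

56.304 mL/kg/min


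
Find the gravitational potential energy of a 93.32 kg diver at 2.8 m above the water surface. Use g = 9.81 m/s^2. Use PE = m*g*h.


PE = m * g * h
PE = 93.32 * 9.81 * 2.8
PE = 915.4692 * 2.8 = 2563.3138 J

2563.3138 J


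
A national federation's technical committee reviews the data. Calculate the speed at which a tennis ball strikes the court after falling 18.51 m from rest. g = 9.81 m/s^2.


v = sqrt(2 * g * h)
v = sqrt(2 * 9.81 * 18.51)
v = sqrt(363.1662) = 19.0569 m/s

19.0569 m/s


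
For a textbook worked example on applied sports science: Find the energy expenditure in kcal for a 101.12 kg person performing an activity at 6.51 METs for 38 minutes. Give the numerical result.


kcal = MET * mass * time_hr
Convert time: 38 min = 0.6333 hr
kcal = 6.51 * 101.12 * 0.6333
kcal = 416.9178 kcal

416.9178 kcal


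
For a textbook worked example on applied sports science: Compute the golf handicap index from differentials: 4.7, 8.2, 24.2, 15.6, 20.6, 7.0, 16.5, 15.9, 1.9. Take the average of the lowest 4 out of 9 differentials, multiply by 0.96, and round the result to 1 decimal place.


All differentials: 4.7, 8.2, 24.2, 15.6, 20.6, 7.0, 16.5, 15.9, 1.9
Sorted: 1.9, 4.7, 7.0, 8.2, 15.6, 15.9, 16.5, 20.6, 24.2
Best 4: 1.9, 4.7, 7.0, 8.2
Average of best = 21.8 / 4 = 5.45
Raw index = 5.45 * 0.96 = 5.232
Handicap index = round(5.232, 1) = 5.2

5.2


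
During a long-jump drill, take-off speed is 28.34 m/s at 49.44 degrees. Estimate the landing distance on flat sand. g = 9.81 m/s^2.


R = v^2 * sin(2*theta) / g
Convert angle to radians: theta = 49.44 deg = 0.8629 rad
sin(2*theta) = sin(1.7258) = 0.988
R = 28.34^2 * 0.988 / 9.81
R = 803.1556 * 0.988 / 9.81 = 80.8898 m

80.8898 m


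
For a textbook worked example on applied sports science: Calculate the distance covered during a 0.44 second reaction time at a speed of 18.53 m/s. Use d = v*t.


d = v * t
d = 18.53 * 0.44
d = 8.1532 m

8.1532 m


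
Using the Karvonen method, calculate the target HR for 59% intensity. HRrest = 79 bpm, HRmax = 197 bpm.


Target = HRrest + pct*(HRmax - HRrest)
Heart rate reserve = HRmax - HRrest = 197 - 79 = 118 bpm
Fraction = 59% = 0.59
Target = 79 + 0.59 * 118
Target = 79 + 69.62 = 148.62 bpm

148.62 bpm


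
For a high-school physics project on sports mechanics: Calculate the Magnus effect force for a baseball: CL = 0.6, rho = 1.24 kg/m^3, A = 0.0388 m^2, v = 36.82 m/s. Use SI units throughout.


FM = 0.5 * CL * rho * A * v^2
FM = 0.5 * 0.6 * 1.24 * 0.0388 * 36.82^2
v^2 = 1355.7124
FM = 0.5 * 0.6 * 1.24 * 0.0388 * 1355.7124 = 19.5678 N

19.5678 N


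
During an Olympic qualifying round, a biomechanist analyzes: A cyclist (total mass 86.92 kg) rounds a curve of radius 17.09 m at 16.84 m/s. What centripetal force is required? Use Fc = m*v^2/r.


Fc = m * v^2 / r
v^2 = 16.84^2 = 283.5856
Fc = 86.92 * 283.5856 / 17.09
Fc = 24649.2604 / 17.09 = 1442.3207 N

1442.3207 N


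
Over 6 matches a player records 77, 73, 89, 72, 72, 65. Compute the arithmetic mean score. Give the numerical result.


Average = sum / n
Sum = 448
Average = 448 / 6 = 74.6667

74.6667


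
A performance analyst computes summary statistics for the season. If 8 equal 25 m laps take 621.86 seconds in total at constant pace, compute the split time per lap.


Split time = total_time / n_laps = 621.86 / 8
Split time = 77.7325 s per lap

77.7325 s


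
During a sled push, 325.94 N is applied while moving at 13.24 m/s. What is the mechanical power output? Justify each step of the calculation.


P = F * v
P = 325.94 * 13.24
P = 4315.4456 W

4315.4456 W


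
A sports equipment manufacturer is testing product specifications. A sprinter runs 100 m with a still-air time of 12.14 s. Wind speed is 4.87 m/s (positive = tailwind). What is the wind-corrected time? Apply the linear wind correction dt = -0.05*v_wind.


dt = -0.05 * v_wind = -0.05 * 4.87 = -0.2435 s
t_corrected = t_still + dt = 12.14 + (-0.2435)
t_corrected = 11.8965 s

11.8965 s


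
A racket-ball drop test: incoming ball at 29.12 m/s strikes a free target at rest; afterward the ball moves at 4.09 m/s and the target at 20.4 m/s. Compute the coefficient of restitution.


e = (v2_after - v1_after) / (v1_before - v2_before)
Numerator = 20.4 - 4.09 = 16.31
Denominator = 29.12 - 0 = 29.12
e = 16.31 / 29.12 = 0.5601

0.5601


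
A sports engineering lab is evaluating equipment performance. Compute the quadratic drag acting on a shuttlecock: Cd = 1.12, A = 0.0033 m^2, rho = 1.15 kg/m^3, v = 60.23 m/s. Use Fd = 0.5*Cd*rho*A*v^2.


Fd = 0.5 * Cd * rho * A * v^2
Fd = 0.5 * 1.12 * 1.15 * 0.0033 * 60.23^2
v^2 = 3627.6529
Fd = 0.5 * 1.12 * 1.15 * 0.0033 * 3627.6529 = 7.7095 N

7.7095 N


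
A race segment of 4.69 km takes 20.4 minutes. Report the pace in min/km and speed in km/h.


Pace = time / distance = 20.4 min / 4.69 km = 4.3497 min/km
Speed = distance / time_in_hours = 4.69 / 0.34 hr
Speed = 13.7941 km/h

4.3497 min/km, 13.7941 km/h


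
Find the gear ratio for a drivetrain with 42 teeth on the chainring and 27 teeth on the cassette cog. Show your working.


GR = front_teeth / rear_teeth
GR = 42 / 27
GR = 1.5556

1.5556


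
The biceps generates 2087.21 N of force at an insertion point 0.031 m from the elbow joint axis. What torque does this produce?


tau = F * d
tau = 2087.21 * 0.031
tau = 64.7035 N*m

64.7035 N*m


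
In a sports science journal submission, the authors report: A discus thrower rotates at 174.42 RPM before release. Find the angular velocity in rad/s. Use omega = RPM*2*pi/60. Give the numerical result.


omega = RPM * 2 * pi / 60
omega = 174.42 * 2 * 3.14159 / 60
omega = 1095.9132 / 60 = 18.2652 rad/s

18.2652 rad/s


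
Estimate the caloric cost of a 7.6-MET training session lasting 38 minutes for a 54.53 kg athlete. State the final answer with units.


kcal = MET * mass * time_hr
Convert time: 38 min = 0.6333 hr
kcal = 7.6 * 54.53 * 0.6333
kcal = 262.4711 kcal

262.4711 kcal


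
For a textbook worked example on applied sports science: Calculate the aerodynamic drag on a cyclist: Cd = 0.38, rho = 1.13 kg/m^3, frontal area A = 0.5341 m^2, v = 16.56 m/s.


Fd = 0.5 * Cd * rho * A * v^2
Fd = 0.5 * 0.38 * 1.13 * 0.5341 * 16.56^2
v^2 = 274.2336
Fd = 0.5 * 0.38 * 1.13 * 0.5341 * 274.2336 = 31.4467 N

31.4467 N


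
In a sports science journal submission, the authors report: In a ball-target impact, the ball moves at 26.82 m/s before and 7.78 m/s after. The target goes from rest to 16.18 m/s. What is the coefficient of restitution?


e = (v2_after - v1_after) / (v1_before - v2_before)
Numerator = 16.18 - 7.78 = 8.4
Denominator = 26.82 - 0 = 26.82
e = 8.4 / 26.82 = 0.3132

0.3132


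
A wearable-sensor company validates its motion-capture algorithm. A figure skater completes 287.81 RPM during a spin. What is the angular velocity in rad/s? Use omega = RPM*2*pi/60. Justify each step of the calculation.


omega = RPM * 2 * pi / 60
omega = 287.81 * 2 * 3.14159 / 60
omega = 1808.3636 / 60 = 30.1394 rad/s

30.1394 rad/s


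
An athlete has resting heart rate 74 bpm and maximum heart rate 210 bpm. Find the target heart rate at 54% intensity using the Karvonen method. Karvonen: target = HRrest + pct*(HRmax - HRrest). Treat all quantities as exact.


Target = HRrest + pct*(HRmax - HRrest)
Heart rate reserve = HRmax - HRrest = 210 - 74 = 136 bpm
Fraction = 54% = 0.54
Target = 74 + 0.54 * 136
Target = 74 + 73.44 = 147.44 bpm

147.44 bpm


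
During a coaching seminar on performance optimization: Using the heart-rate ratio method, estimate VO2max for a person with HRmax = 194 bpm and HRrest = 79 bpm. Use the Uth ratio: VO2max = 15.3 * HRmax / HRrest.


VO2max = 15.3 * HRmax / HRrest
VO2max = 15.3 * 194 / 79
VO2max = 2968.2 / 79 = 37.5722 mL/kg/min

37.5722 mL/kg/min


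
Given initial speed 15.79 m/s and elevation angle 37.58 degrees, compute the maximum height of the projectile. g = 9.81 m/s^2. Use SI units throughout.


H = (v*sin(theta))^2 / (2*g)
vy = v*sin(theta) = 15.79 * sin(37.58 deg) = 9.6298 m/s
H = vy^2 / (2*g) = 92.7335 / (2*9.81)
H = 92.7335 / 19.62 = 4.7265 m

4.7265 m


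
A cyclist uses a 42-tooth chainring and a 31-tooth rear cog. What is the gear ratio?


GR = front_teeth / rear_teeth
GR = 42 / 31
GR = 1.3548

1.3548


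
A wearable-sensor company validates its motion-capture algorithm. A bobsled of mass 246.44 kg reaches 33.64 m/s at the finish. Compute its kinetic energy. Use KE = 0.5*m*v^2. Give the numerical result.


KE = 0.5 * m * v^2
KE = 0.5 * 246.44 * 33.64^2
KE = 0.5 * 246.44 * 1131.6496 = 139441.8637 J

139441.8637 J


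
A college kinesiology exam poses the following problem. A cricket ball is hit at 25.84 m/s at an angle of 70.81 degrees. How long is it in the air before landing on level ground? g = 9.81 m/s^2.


T = 2*v*sin(theta)/g
sin(theta) = sin(70.81 deg) = 0.9444
T = 2*25.84*0.9444 / 9.81
T = 48.8083 / 9.81 = 4.9754 s

4.9754 s


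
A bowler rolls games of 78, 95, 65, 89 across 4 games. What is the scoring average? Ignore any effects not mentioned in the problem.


Average = sum / n
Sum = 327
Average = 327 / 4 = 81.75

81.75


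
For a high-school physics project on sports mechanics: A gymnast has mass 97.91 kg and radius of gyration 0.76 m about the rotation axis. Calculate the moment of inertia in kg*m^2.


I = m * k^2
I = 97.91 * 0.76^2
I = 97.91 * 0.5776 = 56.5528 kg*m^2

56.5528 kg*m^2


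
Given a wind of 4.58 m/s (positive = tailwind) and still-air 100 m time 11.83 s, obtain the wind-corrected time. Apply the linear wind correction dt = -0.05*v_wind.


dt = -0.05 * v_wind = -0.05 * 4.58 = -0.229 s
t_corrected = t_still + dt = 11.83 + (-0.229)
t_corrected = 11.601 s

11.601 s


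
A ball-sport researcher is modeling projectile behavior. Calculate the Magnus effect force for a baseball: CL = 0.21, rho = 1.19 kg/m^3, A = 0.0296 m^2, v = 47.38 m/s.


FM = 0.5 * CL * rho * A * v^2
FM = 0.5 * 0.21 * 1.19 * 0.0296 * 47.38^2
v^2 = 2244.8644
FM = 0.5 * 0.21 * 1.19 * 0.0296 * 2244.8644 = 8.3027 N

8.3027 N


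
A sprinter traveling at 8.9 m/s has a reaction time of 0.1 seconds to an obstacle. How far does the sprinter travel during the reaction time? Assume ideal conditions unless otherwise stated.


d = v * t
d = 8.9 * 0.1
d = 0.89 m

0.89 m


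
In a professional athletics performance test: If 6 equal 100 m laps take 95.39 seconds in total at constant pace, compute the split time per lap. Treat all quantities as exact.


Split time = total_time / n_laps = 95.39 / 6
Split time = 15.8983 s per lap

15.8983 s


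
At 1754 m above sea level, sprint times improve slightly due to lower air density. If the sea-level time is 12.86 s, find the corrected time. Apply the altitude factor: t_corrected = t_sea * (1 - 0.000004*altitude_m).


Correction factor = 1 - 0.000004 * 1754 = 0.992984
t_corrected = t_sea * factor = 12.86 * 0.992984
t_corrected = 12.7698 s

12.7698 s


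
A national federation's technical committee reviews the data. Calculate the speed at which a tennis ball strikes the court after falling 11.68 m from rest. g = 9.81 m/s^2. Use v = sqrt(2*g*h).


v = sqrt(2 * g * h)
v = sqrt(2 * 9.81 * 11.68)
v = sqrt(229.1616) = 15.1381 m/s

15.1381 m/s


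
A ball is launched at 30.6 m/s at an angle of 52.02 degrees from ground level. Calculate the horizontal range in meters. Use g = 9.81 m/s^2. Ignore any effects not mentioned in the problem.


R = v^2 * sin(2*theta) / g
Convert angle to radians: theta = 52.02 deg = 0.9079 rad
sin(2*theta) = sin(1.8158) = 0.9701
R = 30.6^2 * 0.9701 / 9.81
R = 936.36 * 0.9701 / 9.81 = 92.5981 m

92.5981 m


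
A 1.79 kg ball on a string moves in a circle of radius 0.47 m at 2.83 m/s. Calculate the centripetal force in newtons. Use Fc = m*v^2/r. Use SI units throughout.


Fc = m * v^2 / r
v^2 = 2.83^2 = 8.0089
Fc = 1.79 * 8.0089 / 0.47
Fc = 14.3359 / 0.47 = 30.502 N

30.502 N


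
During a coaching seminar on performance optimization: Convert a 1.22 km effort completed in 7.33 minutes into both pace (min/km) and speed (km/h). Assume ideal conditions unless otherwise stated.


Pace = time / distance = 7.33 min / 1.22 km = 6.0082 min/km
Speed = distance / time_in_hours = 1.22 / 0.1222 hr
Speed = 9.9864 km/h

6.0082 min/km, 9.9864 km/h


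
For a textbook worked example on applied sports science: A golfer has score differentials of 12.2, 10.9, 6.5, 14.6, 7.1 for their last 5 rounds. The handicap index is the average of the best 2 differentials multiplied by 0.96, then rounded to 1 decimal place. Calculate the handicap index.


All differentials: 12.2, 10.9, 6.5, 14.6, 7.1
Sorted: 6.5, 7.1, 10.9, 12.2, 14.6
Best 2: 6.5, 7.1
Average of best = 13.6 / 2 = 6.8
Raw index = 6.8 * 0.96 = 6.528
Handicap index = round(6.528, 1) = 6.5

6.5


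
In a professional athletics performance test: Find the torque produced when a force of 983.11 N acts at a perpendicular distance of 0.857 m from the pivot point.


tau = F * d
tau = 983.11 * 0.857
tau = 842.5253 N*m

842.5253 N*m


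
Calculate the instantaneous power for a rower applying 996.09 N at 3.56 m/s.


P = F * v
P = 996.09 * 3.56
P = 3546.0804 W

3546.0804 W


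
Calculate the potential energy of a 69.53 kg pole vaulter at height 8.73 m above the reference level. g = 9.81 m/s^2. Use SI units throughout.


PE = m * g * h
PE = 69.53 * 9.81 * 8.73
PE = 682.0893 * 8.73 = 5954.6396 J

5954.6396 J


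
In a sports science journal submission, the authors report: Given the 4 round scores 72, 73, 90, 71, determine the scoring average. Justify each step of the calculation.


Average = sum / n
Sum = 306
Average = 306 / 4 = 76.5

76.5


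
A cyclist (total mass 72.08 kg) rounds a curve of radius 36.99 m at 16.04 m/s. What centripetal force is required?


Fc = m * v^2 / r
v^2 = 16.04^2 = 257.2816
Fc = 72.08 * 257.2816 / 36.99
Fc = 18544.8577 / 36.99 = 501.3479 N

501.3479 N


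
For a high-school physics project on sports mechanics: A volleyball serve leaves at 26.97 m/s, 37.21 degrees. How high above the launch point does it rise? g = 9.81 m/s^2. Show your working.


H = (v*sin(theta))^2 / (2*g)
vy = v*sin(theta) = 26.97 * sin(37.21 deg) = 16.3098 m/s
H = vy^2 / (2*g) = 266.0092 / (2*9.81)
H = 266.0092 / 19.62 = 13.5581 m

13.5581 m


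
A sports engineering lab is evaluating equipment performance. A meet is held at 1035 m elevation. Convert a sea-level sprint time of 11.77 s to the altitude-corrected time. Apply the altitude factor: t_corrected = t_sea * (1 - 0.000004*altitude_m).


Correction factor = 1 - 0.000004 * 1035 = 0.99586
t_corrected = t_sea * factor = 11.77 * 0.99586
t_corrected = 11.7213 s

11.7213 s


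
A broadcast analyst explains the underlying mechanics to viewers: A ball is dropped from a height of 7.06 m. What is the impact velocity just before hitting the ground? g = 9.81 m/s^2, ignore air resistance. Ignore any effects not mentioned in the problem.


v = sqrt(2 * g * h)
v = sqrt(2 * 9.81 * 7.06)
v = sqrt(138.5172) = 11.7693 m/s

11.7693 m/s


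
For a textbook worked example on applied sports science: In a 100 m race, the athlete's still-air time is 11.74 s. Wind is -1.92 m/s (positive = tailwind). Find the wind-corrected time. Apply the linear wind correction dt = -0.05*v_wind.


dt = -0.05 * v_wind = -0.05 * -1.92 = 0.096 s
t_corrected = t_still + dt = 11.74 + (0.096)
t_corrected = 11.836 s

11.836 s


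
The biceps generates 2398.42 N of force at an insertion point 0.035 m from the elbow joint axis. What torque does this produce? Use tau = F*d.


tau = F * d
tau = 2398.42 * 0.035
tau = 83.9447 N*m

83.9447 N*m


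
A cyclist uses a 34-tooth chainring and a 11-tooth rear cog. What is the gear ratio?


GR = front_teeth / rear_teeth
GR = 34 / 11
GR = 3.0909

3.0909


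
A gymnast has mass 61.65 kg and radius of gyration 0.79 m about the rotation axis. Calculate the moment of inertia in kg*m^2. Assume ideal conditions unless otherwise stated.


I = m * k^2
I = 61.65 * 0.79^2
I = 61.65 * 0.6241 = 38.4758 kg*m^2

38.4758 kg*m^2


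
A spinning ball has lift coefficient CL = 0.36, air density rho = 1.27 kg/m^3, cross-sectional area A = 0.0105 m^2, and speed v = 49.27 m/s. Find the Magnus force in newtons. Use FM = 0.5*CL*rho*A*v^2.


FM = 0.5 * CL * rho * A * v^2
FM = 0.5 * 0.36 * 1.27 * 0.0105 * 49.27^2
v^2 = 2427.5329
FM = 0.5 * 0.36 * 1.27 * 0.0105 * 2427.5329 = 5.8268 N

5.8268 N


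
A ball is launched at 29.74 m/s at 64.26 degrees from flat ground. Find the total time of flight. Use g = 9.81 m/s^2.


T = 2*v*sin(theta)/g
sin(theta) = sin(64.26 deg) = 0.9008
T = 2*29.74*0.9008 / 9.81
T = 53.578 / 9.81 = 5.4616 s

5.4616 s


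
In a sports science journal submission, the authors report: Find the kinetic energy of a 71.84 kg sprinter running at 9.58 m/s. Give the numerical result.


KE = 0.5 * m * v^2
KE = 0.5 * 71.84 * 9.58^2
KE = 0.5 * 71.84 * 91.7764 = 3296.6083 J

3296.6083 J


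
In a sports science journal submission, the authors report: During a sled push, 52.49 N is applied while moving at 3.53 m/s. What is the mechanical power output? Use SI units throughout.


P = F * v
P = 52.49 * 3.53
P = 185.2897 W

185.2897 W


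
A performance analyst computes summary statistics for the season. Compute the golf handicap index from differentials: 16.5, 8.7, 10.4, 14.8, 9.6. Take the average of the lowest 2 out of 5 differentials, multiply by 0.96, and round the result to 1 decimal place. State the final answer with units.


All differentials: 16.5, 8.7, 10.4, 14.8, 9.6
Sorted: 8.7, 9.6, 10.4, 14.8, 16.5
Best 2: 8.7, 9.6
Average of best = 18.3 / 2 = 9.15
Raw index = 9.15 * 0.96 = 8.784
Handicap index = round(8.784, 1) = 8.8

8.8


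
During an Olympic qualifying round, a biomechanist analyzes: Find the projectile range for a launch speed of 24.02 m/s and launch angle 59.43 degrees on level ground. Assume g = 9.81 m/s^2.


R = v^2 * sin(2*theta) / g
Convert angle to radians: theta = 59.43 deg = 1.0372 rad
sin(2*theta) = sin(2.0745) = 0.8758
R = 24.02^2 * 0.8758 / 9.81
R = 576.9604 * 0.8758 / 9.81 = 51.509 m

51.509 m


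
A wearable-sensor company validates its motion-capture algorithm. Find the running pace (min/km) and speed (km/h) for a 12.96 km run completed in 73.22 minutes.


Pace = time / distance = 73.22 min / 12.96 km = 5.6497 min/km
Speed = distance / time_in_hours = 12.96 / 1.2203 hr
Speed = 10.62 km/h

5.6497 min/km, 10.62 km/h


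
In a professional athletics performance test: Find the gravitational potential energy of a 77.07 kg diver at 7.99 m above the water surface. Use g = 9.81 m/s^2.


PE = m * g * h
PE = 77.07 * 9.81 * 7.99
PE = 756.0567 * 7.99 = 6040.893 J

6040.893 J


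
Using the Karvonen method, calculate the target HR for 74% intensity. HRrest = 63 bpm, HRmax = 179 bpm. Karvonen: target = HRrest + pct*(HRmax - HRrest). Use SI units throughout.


Target = HRrest + pct*(HRmax - HRrest)
Heart rate reserve = HRmax - HRrest = 179 - 63 = 116 bpm
Fraction = 74% = 0.74
Target = 63 + 0.74 * 116
Target = 63 + 85.84 = 148.84 bpm

148.84 bpm


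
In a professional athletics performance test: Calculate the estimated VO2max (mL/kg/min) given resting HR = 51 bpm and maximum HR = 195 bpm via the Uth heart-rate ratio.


VO2max = 15.3 * HRmax / HRrest
VO2max = 15.3 * 195 / 51
VO2max = 2983.5 / 51 = 58.5 mL/kg/min

58.5 mL/kg/min


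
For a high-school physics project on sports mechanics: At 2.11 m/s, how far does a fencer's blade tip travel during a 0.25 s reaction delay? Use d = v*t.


d = v * t
d = 2.11 * 0.25
d = 0.5275 m

0.5275 m


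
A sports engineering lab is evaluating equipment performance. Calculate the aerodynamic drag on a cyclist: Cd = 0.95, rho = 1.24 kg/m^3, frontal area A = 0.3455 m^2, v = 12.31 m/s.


Fd = 0.5 * Cd * rho * A * v^2
Fd = 0.5 * 0.95 * 1.24 * 0.3455 * 12.31^2
v^2 = 151.5361
Fd = 0.5 * 0.95 * 1.24 * 0.3455 * 151.5361 = 30.8375 N

30.8375 N


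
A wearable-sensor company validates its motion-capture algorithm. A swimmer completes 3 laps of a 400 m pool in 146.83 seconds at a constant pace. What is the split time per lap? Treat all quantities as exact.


Split time = total_time / n_laps = 146.83 / 3
Split time = 48.9433 s per lap

48.9433 s


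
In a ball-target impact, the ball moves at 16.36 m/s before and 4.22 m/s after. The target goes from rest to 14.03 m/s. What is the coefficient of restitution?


e = (v2_after - v1_after) / (v1_before - v2_before)
Numerator = 14.03 - 4.22 = 9.81
Denominator = 16.36 - 0 = 16.36
e = 9.81 / 16.36 = 0.5996

0.5996


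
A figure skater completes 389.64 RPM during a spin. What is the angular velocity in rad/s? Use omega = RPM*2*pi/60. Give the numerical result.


omega = RPM * 2 * pi / 60
omega = 389.64 * 2 * 3.14159 / 60
omega = 2448.1803 / 60 = 40.803 rad/s

40.803 rad/s


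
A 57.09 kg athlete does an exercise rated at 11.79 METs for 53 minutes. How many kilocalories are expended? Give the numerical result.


kcal = MET * mass * time_hr
Convert time: 53 min = 0.8833 hr
kcal = 11.79 * 57.09 * 0.8833
kcal = 594.5638 kcal

594.5638 kcal


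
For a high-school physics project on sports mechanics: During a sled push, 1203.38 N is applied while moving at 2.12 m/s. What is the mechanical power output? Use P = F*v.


P = F * v
P = 1203.38 * 2.12
P = 2551.1656 W

2551.1656 W


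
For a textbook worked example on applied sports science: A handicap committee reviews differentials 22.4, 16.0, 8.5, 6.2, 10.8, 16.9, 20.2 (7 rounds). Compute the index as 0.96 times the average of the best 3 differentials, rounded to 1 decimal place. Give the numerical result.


All differentials: 22.4, 16.0, 8.5, 6.2, 10.8, 16.9, 20.2
Sorted: 6.2, 8.5, 10.8, 16.0, 16.9, 20.2, 22.4
Best 3: 6.2, 8.5, 10.8
Average of best = 25.5 / 3 = 8.5
Raw index = 8.5 * 0.96 = 8.16
Handicap index = round(8.16, 1) = 8.2

8.2


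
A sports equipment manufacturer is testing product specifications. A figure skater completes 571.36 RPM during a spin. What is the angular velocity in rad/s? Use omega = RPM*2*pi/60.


omega = RPM * 2 * pi / 60
omega = 571.36 * 2 * 3.14159 / 60
omega = 3589.9608 / 60 = 59.8327 rad/s

59.8327 rad/s


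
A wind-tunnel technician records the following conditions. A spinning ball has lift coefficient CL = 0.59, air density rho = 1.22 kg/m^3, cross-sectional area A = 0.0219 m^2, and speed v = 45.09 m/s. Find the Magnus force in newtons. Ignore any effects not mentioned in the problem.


FM = 0.5 * CL * rho * A * v^2
FM = 0.5 * 0.59 * 1.22 * 0.0219 * 45.09^2
v^2 = 2033.1081
FM = 0.5 * 0.59 * 1.22 * 0.0219 * 2033.1081 = 16.0246 N

16.0246 N


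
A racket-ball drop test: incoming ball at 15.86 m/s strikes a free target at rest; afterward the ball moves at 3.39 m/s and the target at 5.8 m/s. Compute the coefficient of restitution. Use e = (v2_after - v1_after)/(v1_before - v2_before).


e = (v2_after - v1_after) / (v1_before - v2_before)
Numerator = 5.8 - 3.39 = 2.41
Denominator = 15.86 - 0 = 15.86
e = 2.41 / 15.86 = 0.152

0.152


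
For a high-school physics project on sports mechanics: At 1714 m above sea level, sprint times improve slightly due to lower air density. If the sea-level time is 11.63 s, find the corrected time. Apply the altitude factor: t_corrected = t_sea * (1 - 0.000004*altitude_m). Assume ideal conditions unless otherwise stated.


Correction factor = 1 - 0.000004 * 1714 = 0.993144
t_corrected = t_sea * factor = 11.63 * 0.993144
t_corrected = 11.5503 s

11.5503 s


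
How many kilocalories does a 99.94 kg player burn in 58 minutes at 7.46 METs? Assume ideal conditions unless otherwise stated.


kcal = MET * mass * time_hr
Convert time: 58 min = 0.9667 hr
kcal = 7.46 * 99.94 * 0.9667
kcal = 720.7007 kcal

720.7007 kcal


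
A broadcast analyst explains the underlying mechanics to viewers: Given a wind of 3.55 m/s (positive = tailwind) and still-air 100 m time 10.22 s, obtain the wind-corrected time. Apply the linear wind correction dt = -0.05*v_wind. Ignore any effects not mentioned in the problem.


dt = -0.05 * v_wind = -0.05 * 3.55 = -0.1775 s
t_corrected = t_still + dt = 10.22 + (-0.1775)
t_corrected = 10.0425 s

10.0425 s


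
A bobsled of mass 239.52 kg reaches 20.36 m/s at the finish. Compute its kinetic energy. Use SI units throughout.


KE = 0.5 * m * v^2
KE = 0.5 * 239.52 * 20.36^2
KE = 0.5 * 239.52 * 414.5296 = 49644.0649 J

49644.0649 J


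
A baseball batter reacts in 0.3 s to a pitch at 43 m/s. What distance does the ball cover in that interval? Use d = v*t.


d = v * t
d = 43 * 0.3
d = 12.9 m

12.9 m


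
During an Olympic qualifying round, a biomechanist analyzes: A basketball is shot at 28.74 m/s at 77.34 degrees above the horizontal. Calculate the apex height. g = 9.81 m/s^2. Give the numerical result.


H = (v*sin(theta))^2 / (2*g)
vy = v*sin(theta) = 28.74 * sin(77.34 deg) = 28.0413 m/s
H = vy^2 / (2*g) = 786.3127 / (2*9.81)
H = 786.3127 / 19.62 = 40.0771 m

40.0771 m


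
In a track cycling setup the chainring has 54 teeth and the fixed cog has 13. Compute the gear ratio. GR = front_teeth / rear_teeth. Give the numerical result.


GR = front_teeth / rear_teeth
GR = 54 / 13
GR = 4.1538

4.1538


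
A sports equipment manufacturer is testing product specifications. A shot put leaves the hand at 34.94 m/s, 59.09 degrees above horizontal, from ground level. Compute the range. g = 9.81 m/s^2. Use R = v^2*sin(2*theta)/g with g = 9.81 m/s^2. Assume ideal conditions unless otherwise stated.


R = v^2 * sin(2*theta) / g
Convert angle to radians: theta = 59.09 deg = 1.0313 rad
sin(2*theta) = sin(2.0626) = 0.8815
R = 34.94^2 * 0.8815 / 9.81
R = 1220.8036 * 0.8815 / 9.81 = 109.6942 m

109.6942 m


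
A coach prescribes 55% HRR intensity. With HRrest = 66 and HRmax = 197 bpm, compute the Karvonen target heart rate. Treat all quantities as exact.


Target = HRrest + pct*(HRmax - HRrest)
Heart rate reserve = HRmax - HRrest = 197 - 66 = 131 bpm
Fraction = 55% = 0.55
Target = 66 + 0.55 * 131
Target = 66 + 72.05 = 138.05 bpm

138.05 bpm


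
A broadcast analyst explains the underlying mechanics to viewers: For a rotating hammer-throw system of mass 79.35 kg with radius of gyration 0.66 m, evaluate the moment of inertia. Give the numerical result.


I = m * k^2
I = 79.35 * 0.66^2
I = 79.35 * 0.4356 = 34.5649 kg*m^2

34.5649 kg*m^2


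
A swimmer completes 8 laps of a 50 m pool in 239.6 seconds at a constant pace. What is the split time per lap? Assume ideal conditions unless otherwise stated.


Split time = total_time / n_laps = 239.6 / 8
Split time = 29.95 s per lap

29.95 s


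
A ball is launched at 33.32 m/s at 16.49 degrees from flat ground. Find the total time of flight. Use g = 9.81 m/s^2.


T = 2*v*sin(theta)/g
sin(theta) = sin(16.49 deg) = 0.2838
T = 2*33.32*0.2838 / 9.81
T = 18.9156 / 9.81 = 1.9282 s

1.9282 s


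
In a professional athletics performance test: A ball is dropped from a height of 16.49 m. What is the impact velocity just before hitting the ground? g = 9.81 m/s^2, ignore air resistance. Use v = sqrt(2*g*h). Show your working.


v = sqrt(2 * g * h)
v = sqrt(2 * 9.81 * 16.49)
v = sqrt(323.5338) = 17.987 m/s

17.987 m/s


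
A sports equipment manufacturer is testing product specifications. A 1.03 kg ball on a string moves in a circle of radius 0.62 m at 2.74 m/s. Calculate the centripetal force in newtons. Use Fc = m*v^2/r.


Fc = m * v^2 / r
v^2 = 2.74^2 = 7.5076
Fc = 1.03 * 7.5076 / 0.62
Fc = 7.7328 / 0.62 = 12.4723 N

12.4723 N


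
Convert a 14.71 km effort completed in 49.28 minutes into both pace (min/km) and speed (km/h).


Pace = time / distance = 49.28 min / 14.71 km = 3.3501 min/km
Speed = distance / time_in_hours = 14.71 / 0.8213 hr
Speed = 17.9099 km/h

3.3501 min/km, 17.9099 km/h


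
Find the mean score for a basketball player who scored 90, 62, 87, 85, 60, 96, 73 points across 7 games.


Average = sum / n
Sum = 553
Average = 553 / 7 = 79

79


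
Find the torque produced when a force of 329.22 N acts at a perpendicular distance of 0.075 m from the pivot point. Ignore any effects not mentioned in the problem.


tau = F * d
tau = 329.22 * 0.075
tau = 24.6915 N*m

24.6915 N*m


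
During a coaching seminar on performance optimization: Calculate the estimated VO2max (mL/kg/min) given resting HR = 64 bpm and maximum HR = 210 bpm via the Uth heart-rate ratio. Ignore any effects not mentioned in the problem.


VO2max = 15.3 * HRmax / HRrest
VO2max = 15.3 * 210 / 64
VO2max = 3213 / 64 = 50.2031 mL/kg/min

50.2031 mL/kg/min


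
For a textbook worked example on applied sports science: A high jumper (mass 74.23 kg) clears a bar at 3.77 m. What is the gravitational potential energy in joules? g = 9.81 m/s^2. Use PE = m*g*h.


PE = m * g * h
PE = 74.23 * 9.81 * 3.77
PE = 728.1963 * 3.77 = 2745.3001 J

2745.3001 J


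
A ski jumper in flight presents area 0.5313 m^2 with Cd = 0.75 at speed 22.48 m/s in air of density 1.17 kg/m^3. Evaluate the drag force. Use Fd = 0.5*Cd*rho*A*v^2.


Fd = 0.5 * Cd * rho * A * v^2
Fd = 0.5 * 0.75 * 1.17 * 0.5313 * 22.48^2
v^2 = 505.3504
Fd = 0.5 * 0.75 * 1.17 * 0.5313 * 505.3504 = 117.8012 N

117.8012 N


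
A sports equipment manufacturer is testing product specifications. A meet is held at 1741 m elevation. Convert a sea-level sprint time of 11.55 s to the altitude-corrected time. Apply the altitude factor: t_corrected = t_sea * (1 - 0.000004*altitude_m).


Correction factor = 1 - 0.000004 * 1741 = 0.993036
t_corrected = t_sea * factor = 11.55 * 0.993036
t_corrected = 11.4696 s

11.4696 s


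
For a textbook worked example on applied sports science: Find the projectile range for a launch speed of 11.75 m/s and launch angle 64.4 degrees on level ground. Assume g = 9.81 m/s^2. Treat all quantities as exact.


R = v^2 * sin(2*theta) / g
Convert angle to radians: theta = 64.4 deg = 1.124 rad
sin(2*theta) = sin(2.248) = 0.7793
R = 11.75^2 * 0.7793 / 9.81
R = 138.0625 * 0.7793 / 9.81 = 10.9681 m

10.9681 m


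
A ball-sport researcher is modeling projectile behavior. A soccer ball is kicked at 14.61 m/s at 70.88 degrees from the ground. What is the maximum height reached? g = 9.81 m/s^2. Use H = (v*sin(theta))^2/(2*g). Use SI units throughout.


H = (v*sin(theta))^2 / (2*g)
vy = v*sin(theta) = 14.61 * sin(70.88 deg) = 13.804 m/s
H = vy^2 / (2*g) = 190.5514 / (2*9.81)
H = 190.5514 / 19.62 = 9.7121 m

9.7121 m


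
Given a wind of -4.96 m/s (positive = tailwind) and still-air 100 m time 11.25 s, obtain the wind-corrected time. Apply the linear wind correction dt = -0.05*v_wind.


dt = -0.05 * v_wind = -0.05 * -4.96 = 0.248 s
t_corrected = t_still + dt = 11.25 + (0.248)
t_corrected = 11.498 s

11.498 s


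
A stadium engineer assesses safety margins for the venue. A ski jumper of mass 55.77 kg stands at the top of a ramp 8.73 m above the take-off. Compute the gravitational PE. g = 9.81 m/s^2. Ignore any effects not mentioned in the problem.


PE = m * g * h
PE = 55.77 * 9.81 * 8.73
PE = 547.1037 * 8.73 = 4776.2153 J

4776.2153 J


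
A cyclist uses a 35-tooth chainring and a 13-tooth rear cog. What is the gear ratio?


GR = front_teeth / rear_teeth
GR = 35 / 13
GR = 2.6923

2.6923


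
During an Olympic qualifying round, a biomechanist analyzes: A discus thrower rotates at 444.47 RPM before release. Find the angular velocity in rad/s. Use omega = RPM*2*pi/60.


omega = RPM * 2 * pi / 60
omega = 444.47 * 2 * 3.14159 / 60
omega = 2792.6874 / 60 = 46.5448 rad/s

46.5448 rad/s


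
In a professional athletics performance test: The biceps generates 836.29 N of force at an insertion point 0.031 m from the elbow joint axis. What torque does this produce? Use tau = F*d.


tau = F * d
tau = 836.29 * 0.031
tau = 25.925 N*m

25.925 N*m


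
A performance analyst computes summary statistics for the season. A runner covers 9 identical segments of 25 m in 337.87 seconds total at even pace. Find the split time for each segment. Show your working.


Split time = total_time / n_laps = 337.87 / 9
Split time = 37.5411 s per lap

37.5411 s


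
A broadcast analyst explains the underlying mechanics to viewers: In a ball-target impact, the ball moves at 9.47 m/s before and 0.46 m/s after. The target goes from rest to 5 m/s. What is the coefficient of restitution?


e = (v2_after - v1_after) / (v1_before - v2_before)
Numerator = 5 - 0.46 = 4.54
Denominator = 9.47 - 0 = 9.47
e = 4.54 / 9.47 = 0.4794

0.4794


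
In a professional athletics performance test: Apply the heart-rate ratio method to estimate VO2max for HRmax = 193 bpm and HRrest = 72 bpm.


VO2max = 15.3 * HRmax / HRrest
VO2max = 15.3 * 193 / 72
VO2max = 2952.9 / 72 = 41.0125 mL/kg/min

41.0125 mL/kg/min


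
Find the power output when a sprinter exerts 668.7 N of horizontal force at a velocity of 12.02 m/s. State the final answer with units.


P = F * v
P = 668.7 * 12.02
P = 8037.774 W

8037.774 W


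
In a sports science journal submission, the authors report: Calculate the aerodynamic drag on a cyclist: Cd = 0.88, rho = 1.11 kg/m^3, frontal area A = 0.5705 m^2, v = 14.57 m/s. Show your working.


Fd = 0.5 * Cd * rho * A * v^2
Fd = 0.5 * 0.88 * 1.11 * 0.5705 * 14.57^2
v^2 = 212.2849
Fd = 0.5 * 0.88 * 1.11 * 0.5705 * 212.2849 = 59.1494 N

59.1494 N


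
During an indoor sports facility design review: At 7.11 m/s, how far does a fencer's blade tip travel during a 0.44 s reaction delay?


d = v * t
d = 7.11 * 0.44
d = 3.1284 m

3.1284 m


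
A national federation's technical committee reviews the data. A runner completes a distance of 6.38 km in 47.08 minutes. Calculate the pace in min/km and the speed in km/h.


Pace = time / distance = 47.08 min / 6.38 km = 7.3793 min/km
Speed = distance / time_in_hours = 6.38 / 0.7847 hr
Speed = 8.1308 km/h

7.3793 min/km, 8.1308 km/h


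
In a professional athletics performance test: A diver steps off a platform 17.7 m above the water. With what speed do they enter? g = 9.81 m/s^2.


v = sqrt(2 * g * h)
v = sqrt(2 * 9.81 * 17.7)
v = sqrt(347.274) = 18.6353 m/s

18.6353 m/s


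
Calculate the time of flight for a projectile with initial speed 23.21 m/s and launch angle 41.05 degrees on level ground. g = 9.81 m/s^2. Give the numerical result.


T = 2*v*sin(theta)/g
sin(theta) = sin(41.05 deg) = 0.6567
T = 2*23.21*0.6567 / 9.81
T = 30.4848 / 9.81 = 3.1075 s

3.1075 s


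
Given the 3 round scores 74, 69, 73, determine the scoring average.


Average = sum / n
Sum = 216
Average = 216 / 3 = 72

72


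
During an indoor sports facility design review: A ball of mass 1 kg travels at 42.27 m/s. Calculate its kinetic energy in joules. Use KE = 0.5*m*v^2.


KE = 0.5 * m * v^2
KE = 0.5 * 1 * 42.27^2
KE = 0.5 * 1 * 1786.7529 = 893.3765 J

893.3765 J


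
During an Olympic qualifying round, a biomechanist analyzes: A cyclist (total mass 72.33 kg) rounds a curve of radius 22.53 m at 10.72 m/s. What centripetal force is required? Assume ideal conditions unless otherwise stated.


Fc = m * v^2 / r
v^2 = 10.72^2 = 114.9184
Fc = 72.33 * 114.9184 / 22.53
Fc = 8312.0479 / 22.53 = 368.9324 N

368.9324 N


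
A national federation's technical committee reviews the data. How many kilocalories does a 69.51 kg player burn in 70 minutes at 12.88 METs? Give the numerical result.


kcal = MET * mass * time_hr
Convert time: 70 min = 1.1667 hr
kcal = 12.88 * 69.51 * 1.1667
kcal = 1044.5036 kcal

1044.5036 kcal


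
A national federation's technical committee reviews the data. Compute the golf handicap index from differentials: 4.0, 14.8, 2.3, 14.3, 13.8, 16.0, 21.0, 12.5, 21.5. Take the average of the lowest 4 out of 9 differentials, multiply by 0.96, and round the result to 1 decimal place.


All differentials: 4.0, 14.8, 2.3, 14.3, 13.8, 16.0, 21.0, 12.5, 21.5
Sorted: 2.3, 4.0, 12.5, 13.8, 14.3, 14.8, 16.0, 21.0, 21.5
Best 4: 2.3, 4.0, 12.5, 13.8
Average of best = 32.6 / 4 = 8.15
Raw index = 8.15 * 0.96 = 7.824
Handicap index = round(7.824, 1) = 7.8

7.8


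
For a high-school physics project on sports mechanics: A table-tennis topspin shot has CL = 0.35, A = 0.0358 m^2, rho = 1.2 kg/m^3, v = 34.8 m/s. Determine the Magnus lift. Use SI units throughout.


FM = 0.5 * CL * rho * A * v^2
FM = 0.5 * 0.35 * 1.2 * 0.0358 * 34.8^2
v^2 = 1211.04
FM = 0.5 * 0.35 * 1.2 * 0.0358 * 1211.04 = 9.1046 N

9.1046 N


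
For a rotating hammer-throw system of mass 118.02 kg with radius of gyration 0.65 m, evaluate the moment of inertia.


I = m * k^2
I = 118.02 * 0.65^2
I = 118.02 * 0.4225 = 49.8635 kg*m^2

49.8635 kg*m^2


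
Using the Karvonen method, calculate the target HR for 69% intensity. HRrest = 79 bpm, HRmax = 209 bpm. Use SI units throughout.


Target = HRrest + pct*(HRmax - HRrest)
Heart rate reserve = HRmax - HRrest = 209 - 79 = 130 bpm
Fraction = 69% = 0.69
Target = 79 + 0.69 * 130
Target = 79 + 89.7 = 168.7 bpm

168.7 bpm


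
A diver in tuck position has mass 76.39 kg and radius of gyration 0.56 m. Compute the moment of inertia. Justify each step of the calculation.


I = m * k^2
I = 76.39 * 0.56^2
I = 76.39 * 0.3136 = 23.9559 kg*m^2

23.9559 kg*m^2


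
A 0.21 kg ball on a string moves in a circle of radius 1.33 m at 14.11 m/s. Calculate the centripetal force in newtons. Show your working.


Fc = m * v^2 / r
v^2 = 14.11^2 = 199.0921
Fc = 0.21 * 199.0921 / 1.33
Fc = 41.8093 / 1.33 = 31.4356 N

31.4356 N


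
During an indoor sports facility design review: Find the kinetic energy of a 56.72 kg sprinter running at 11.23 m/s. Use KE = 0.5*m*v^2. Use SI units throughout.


KE = 0.5 * m * v^2
KE = 0.5 * 56.72 * 11.23^2
KE = 0.5 * 56.72 * 126.1129 = 3576.5618 J

3576.5618 J


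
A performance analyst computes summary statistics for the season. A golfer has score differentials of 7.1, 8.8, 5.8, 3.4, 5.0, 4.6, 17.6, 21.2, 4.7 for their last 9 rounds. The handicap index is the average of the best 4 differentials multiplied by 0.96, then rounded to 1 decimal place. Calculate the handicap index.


All differentials: 7.1, 8.8, 5.8, 3.4, 5.0, 4.6, 17.6, 21.2, 4.7
Sorted: 3.4, 4.6, 4.7, 5.0, 5.8, 7.1, 8.8, 17.6, 21.2
Best 4: 3.4, 4.6, 4.7, 5.0
Average of best = 17.7 / 4 = 4.425
Raw index = 4.425 * 0.96 = 4.248
Handicap index = round(4.248, 1) = 4.2

4.2
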